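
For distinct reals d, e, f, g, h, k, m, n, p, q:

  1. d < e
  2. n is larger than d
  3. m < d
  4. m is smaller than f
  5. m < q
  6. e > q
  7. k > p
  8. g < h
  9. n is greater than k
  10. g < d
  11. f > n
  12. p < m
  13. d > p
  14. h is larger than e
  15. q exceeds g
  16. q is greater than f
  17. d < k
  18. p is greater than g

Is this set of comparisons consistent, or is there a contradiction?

Every relation is compatible with g < p < m < d < k < n < f < q < e < h; the set is consistent.

consistent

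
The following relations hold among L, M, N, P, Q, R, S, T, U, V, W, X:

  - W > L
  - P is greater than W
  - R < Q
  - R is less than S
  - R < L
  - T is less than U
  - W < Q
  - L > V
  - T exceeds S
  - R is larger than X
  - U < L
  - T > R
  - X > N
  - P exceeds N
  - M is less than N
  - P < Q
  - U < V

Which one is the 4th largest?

L

The consecutive relations fix a unique order: M < N < X < R < S < T < U < V < L < W < P < Q.
The 4th largest is L.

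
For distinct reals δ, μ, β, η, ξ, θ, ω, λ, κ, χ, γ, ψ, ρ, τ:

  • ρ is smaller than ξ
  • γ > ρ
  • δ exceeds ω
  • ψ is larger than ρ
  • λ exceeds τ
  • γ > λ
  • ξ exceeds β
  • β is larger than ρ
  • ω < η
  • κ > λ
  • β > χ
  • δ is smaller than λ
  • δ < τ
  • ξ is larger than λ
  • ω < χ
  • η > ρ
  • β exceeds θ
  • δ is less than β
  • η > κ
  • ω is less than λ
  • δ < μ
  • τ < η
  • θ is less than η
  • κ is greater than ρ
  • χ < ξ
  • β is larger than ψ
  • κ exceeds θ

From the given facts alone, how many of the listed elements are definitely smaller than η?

Directly below η: ρ, ω, τ, θ, κ.
One step further: δ, λ (7 so far).
Nothing else is reachable below η; 7 in all.

7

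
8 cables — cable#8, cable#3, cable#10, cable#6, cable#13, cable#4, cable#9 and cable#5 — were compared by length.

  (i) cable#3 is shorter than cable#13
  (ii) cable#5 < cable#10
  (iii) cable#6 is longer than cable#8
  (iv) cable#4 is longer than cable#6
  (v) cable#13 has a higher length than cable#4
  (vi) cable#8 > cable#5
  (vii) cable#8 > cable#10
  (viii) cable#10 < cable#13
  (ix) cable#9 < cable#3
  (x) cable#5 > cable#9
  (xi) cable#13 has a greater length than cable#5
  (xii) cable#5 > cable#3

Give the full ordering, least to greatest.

cable#9 < cable#3 < cable#5 < cable#10 < cable#8 < cable#6 < cable#4 < cable#13

The consecutive links are each given: cable#9 < cable#3; cable#3 < cable#5; cable#5 < cable#10; cable#10 < cable#8; cable#8 < cable#6; cable#6 < cable#4; cable#4 < cable#13.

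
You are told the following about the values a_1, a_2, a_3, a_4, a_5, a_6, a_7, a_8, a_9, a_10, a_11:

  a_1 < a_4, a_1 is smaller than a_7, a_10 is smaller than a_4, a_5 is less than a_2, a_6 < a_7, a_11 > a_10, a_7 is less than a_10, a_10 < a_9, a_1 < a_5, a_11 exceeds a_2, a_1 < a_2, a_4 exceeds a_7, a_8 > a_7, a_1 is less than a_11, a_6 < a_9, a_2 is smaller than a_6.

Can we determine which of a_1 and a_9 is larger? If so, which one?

The relevant relations are a_1 < a_5; a_5 < a_2; a_2 < a_6; a_6 < a_7; a_7 < a_10; a_10 < a_9.
Together: a_1 < a_5 < a_2 < a_6 < a_7 < a_10 < a_9.
So a_9 is larger.

a_9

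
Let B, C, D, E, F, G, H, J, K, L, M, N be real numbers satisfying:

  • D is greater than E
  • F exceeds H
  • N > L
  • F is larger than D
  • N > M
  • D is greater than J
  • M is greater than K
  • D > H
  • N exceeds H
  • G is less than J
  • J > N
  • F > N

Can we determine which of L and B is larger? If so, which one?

undetermined

Following every chain through B: nothing is chained to B.
L is not reached, and no chain runs the other way from L to B.
So the given relations leave the order of B and L undetermined.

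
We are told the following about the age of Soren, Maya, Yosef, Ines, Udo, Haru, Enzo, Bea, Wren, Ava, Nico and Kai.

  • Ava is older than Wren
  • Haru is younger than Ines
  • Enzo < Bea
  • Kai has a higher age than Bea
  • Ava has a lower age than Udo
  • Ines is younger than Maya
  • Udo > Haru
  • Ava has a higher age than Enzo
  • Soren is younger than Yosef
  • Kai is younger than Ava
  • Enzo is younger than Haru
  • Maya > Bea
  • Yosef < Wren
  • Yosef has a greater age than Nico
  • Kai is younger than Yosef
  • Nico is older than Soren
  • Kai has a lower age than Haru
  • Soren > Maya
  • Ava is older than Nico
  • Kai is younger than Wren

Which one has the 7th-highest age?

The consecutive relations fix a unique order: Enzo < Bea < Kai < Haru < Ines < Maya < Soren < Nico < Yosef < Wren < Ava < Udo.
The 7th largest is Maya.

Maya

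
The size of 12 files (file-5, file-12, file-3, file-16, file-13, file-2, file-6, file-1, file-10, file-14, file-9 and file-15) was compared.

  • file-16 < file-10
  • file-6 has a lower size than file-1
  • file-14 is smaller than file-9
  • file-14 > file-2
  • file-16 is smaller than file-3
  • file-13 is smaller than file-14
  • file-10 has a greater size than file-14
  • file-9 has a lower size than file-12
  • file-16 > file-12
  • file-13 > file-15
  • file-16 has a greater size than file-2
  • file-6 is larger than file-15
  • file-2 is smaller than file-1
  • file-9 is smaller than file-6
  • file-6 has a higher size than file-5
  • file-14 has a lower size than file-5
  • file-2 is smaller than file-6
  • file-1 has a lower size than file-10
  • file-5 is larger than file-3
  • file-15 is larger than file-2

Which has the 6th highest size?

The consecutive relations fix a unique order: file-2 < file-15 < file-13 < file-14 < file-9 < file-12 < file-16 < file-3 < file-5 < file-6 < file-1 < file-10.
Counting 6 from the largest end gives file-16.

file-16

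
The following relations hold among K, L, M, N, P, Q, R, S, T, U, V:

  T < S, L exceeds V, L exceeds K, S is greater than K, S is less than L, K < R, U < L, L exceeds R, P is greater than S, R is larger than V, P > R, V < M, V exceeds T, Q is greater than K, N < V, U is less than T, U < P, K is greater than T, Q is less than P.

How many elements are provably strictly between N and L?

Chaining upward from N reaches: V, R, M, P.
Chaining downward from L reaches: U, T, K, V, R, S.
Strictly between N and L are those in both lists: V, R — 2 elements.

2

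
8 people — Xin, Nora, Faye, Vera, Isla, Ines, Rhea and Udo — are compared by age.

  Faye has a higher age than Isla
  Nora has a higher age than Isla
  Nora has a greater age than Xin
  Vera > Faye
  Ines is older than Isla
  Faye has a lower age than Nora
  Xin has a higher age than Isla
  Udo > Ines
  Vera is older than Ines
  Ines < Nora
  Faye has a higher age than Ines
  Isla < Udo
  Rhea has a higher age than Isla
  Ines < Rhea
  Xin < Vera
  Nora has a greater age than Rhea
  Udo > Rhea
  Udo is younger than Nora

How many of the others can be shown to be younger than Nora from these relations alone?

From Nora the given relations immediately reach Isla, Ines, Xin, Faye, Rhea, Udo.
Nothing else is reachable below Nora; 6 in all.

6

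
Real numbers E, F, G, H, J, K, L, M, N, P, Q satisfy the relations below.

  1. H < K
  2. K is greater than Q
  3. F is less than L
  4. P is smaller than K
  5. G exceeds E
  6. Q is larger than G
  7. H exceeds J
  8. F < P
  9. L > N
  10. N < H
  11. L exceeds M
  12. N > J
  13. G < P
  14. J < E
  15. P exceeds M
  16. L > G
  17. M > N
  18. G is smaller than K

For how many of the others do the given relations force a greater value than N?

From N the given relations immediately reach H, M, L.
From those, P, K — 5 in total.
No other element is forced above N by the given relations, so the count is 5.

5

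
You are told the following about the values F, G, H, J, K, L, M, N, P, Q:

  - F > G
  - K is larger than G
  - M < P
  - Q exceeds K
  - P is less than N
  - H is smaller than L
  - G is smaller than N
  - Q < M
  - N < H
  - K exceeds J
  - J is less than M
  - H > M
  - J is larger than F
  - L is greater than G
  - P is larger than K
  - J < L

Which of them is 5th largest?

Chaining the given pairs: G < F < J < K < Q < M < P < N < H < L.
Counting 5 from the largest end gives M.

M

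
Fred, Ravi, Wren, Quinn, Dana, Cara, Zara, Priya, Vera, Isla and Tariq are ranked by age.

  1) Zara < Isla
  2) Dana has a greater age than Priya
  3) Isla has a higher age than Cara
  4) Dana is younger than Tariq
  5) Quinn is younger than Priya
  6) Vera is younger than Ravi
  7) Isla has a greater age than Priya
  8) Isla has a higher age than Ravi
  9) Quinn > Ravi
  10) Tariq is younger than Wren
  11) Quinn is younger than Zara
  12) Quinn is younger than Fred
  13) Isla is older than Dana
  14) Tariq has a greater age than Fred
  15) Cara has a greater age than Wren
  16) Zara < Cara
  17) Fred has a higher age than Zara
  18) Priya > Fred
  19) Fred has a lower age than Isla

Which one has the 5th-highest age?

The consecutive relations fix a unique order: Vera < Ravi < Quinn < Zara < Fred < Priya < Dana < Tariq < Wren < Cara < Isla.
Counting 5 from the largest end gives Dana.

Dana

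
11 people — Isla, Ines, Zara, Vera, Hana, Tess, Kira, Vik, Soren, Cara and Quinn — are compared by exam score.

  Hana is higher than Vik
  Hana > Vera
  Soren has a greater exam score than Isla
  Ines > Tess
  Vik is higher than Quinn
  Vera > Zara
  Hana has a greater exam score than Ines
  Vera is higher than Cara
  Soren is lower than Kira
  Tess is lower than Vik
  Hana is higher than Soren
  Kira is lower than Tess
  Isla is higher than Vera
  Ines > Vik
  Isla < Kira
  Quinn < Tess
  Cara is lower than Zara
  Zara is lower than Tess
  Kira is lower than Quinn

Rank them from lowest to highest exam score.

Nothing is placed below Cara, so it is least; from there Cara < Zara; Zara < Vera; Vera < Isla; Isla < Soren; Soren < Kira; Kira < Quinn; Quinn < Tess; Tess < Vik; Vik < Ines; Ines < Hana, each given directly.

Cara < Zara < Vera < Isla < Soren < Kira < Quinn < Tess < Vik < Ines < Hana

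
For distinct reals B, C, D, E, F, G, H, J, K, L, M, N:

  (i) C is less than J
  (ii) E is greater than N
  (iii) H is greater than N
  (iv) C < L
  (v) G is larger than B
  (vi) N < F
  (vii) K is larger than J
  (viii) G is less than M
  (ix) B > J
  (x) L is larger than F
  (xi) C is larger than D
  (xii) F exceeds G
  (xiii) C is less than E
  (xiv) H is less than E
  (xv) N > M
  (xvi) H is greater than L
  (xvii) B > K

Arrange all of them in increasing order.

Nothing is placed below D, so it is least; from there D < C; C < J; J < K; K < B; B < G; G < M; M < N; N < F; F < L; L < H; H < E, each given directly.

D < C < J < K < B < G < M < N < F < L < H < E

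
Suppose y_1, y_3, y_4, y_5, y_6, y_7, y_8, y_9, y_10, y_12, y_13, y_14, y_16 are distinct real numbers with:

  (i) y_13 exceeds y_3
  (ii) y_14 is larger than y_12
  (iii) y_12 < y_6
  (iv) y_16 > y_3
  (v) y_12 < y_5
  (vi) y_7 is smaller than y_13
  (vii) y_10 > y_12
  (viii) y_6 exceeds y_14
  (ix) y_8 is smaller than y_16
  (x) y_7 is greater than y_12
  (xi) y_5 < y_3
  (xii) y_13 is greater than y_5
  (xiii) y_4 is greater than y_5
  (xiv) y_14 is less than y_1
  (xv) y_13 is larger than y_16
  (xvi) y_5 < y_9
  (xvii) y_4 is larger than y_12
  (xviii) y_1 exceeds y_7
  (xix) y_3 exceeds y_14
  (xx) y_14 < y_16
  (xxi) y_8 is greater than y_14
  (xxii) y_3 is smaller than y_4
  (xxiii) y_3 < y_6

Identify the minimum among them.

y_12

Chaining upward from y_12: directly above it, y_5, y_10, y_14, y_4, y_7, y_6; then y_8, y_3, y_9, y_16, y_13, y_1.
That covers every other element, and nothing is given below y_12, so y_12 is the minimum.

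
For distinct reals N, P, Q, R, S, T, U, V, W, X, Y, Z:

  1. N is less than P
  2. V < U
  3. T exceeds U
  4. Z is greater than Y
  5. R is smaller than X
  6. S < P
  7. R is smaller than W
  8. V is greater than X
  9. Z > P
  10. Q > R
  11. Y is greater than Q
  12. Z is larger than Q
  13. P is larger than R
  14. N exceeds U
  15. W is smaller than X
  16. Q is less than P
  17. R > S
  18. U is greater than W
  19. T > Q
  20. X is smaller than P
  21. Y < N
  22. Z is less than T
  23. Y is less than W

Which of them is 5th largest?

The consecutive relations fix a unique order: S < R < Q < Y < W < X < V < U < N < P < Z < T.
The 5th largest is U.

U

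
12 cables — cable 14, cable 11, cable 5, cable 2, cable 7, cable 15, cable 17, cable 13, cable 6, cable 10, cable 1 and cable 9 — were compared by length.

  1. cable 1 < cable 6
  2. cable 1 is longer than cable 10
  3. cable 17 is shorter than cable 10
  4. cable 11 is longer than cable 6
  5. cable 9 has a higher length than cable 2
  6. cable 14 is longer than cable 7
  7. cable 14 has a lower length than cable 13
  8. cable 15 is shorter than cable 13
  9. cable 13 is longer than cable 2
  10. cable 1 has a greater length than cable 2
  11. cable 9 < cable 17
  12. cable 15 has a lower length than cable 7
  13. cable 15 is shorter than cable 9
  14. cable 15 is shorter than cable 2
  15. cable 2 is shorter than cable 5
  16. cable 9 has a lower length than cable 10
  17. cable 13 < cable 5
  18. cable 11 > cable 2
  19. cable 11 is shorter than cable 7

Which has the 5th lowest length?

Chaining the given pairs: cable 15 < cable 2 < cable 9 < cable 17 < cable 10 < cable 1 < cable 6 < cable 11 < cable 7 < cable 14 < cable 13 < cable 5.
The 5th smallest is cable 10.

cable 10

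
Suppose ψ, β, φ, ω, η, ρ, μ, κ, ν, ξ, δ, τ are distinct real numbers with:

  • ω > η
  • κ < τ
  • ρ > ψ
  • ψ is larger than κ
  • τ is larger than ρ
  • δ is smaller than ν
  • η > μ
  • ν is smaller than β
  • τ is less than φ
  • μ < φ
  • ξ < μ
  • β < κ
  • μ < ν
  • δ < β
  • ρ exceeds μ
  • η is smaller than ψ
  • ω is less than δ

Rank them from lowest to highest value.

Each adjacent pair is fixed by a given relation: ξ < μ; μ < η; η < ω; ω < δ; δ < ν; ν < β; β < κ; κ < ψ; ψ < ρ; ρ < τ; τ < φ. Chaining them end to end gives the full order.

ξ < μ < η < ω < δ < ν < β < κ < ψ < ρ < τ < φ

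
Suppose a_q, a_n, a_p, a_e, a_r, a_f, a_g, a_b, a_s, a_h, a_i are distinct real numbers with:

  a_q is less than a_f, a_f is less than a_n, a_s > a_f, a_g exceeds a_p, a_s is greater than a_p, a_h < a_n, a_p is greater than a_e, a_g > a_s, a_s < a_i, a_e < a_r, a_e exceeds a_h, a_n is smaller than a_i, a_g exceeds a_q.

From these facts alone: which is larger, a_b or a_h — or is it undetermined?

undetermined

Following every chain through a_h: above a_h we get a_e, a_p, a_n, a_r, a_s, a_i, a_g.
a_b is not reached, and no chain runs the other way from a_b to a_h.
So the given relations leave the order of a_h and a_b undetermined.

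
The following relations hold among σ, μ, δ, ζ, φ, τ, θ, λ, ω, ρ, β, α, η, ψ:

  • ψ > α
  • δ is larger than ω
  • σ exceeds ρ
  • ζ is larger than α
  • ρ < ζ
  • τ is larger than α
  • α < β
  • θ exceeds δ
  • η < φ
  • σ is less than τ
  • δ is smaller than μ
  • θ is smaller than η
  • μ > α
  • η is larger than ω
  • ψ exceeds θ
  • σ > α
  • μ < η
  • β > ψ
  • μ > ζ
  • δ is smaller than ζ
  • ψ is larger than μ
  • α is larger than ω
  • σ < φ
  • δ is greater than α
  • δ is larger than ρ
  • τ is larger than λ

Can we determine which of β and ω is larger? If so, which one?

β

Link the given pairs in sequence: ω < α; α < δ; δ < ζ; ζ < μ; μ < ψ; ψ < β.
Together: ω < α < δ < ζ < μ < ψ < β.
So β is larger.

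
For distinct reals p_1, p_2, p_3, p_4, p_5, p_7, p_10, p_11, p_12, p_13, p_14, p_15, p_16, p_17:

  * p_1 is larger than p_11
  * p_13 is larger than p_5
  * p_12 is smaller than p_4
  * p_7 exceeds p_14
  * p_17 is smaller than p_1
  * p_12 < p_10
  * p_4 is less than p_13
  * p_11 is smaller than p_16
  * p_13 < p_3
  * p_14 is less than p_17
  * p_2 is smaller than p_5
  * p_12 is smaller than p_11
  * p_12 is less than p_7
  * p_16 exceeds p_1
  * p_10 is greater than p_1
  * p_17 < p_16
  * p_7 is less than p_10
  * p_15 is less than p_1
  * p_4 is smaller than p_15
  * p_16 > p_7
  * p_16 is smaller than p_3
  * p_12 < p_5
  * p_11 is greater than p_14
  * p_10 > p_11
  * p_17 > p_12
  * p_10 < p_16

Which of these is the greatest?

p_3

p_14 is not greatest since p_14 < p_11; p_12 is not greatest since p_12 < p_17; p_11 is not greatest since p_11 < p_16; p_17 is not greatest since p_17 < p_1; p_4 is not greatest since p_4 < p_13; p_15 is not greatest since p_15 < p_1; p_1 is not greatest since p_1 < p_16; p_7 is not greatest since p_7 < p_16; p_10 is not greatest since p_10 < p_16; p_2 is not greatest since p_2 < p_5; p_5 is not greatest since p_5 < p_13; p_16 is not greatest since p_16 < p_3; p_13 is not greatest since p_13 < p_3.
Only p_3 has nothing above it, so p_3 is the greatest.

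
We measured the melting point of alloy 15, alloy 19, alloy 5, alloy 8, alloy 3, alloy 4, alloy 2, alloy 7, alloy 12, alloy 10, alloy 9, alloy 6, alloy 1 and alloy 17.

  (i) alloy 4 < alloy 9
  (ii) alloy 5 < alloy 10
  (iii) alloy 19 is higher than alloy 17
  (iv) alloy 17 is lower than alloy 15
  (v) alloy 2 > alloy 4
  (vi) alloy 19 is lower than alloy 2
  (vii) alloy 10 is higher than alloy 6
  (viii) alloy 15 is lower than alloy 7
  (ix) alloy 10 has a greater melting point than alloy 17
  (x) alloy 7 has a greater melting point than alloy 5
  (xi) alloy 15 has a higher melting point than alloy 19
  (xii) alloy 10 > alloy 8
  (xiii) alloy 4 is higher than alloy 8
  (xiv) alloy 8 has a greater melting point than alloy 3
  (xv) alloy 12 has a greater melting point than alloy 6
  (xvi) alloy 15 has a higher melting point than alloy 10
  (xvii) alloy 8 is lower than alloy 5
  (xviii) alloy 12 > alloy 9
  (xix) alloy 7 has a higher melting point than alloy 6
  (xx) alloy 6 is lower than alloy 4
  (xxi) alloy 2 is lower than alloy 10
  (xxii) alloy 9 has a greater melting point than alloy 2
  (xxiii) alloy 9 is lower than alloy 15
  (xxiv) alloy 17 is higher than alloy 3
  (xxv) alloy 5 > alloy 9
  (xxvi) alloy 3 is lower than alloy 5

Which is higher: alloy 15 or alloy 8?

alloy 8 < alloy 4 and alloy 4 < alloy 2 give alloy 8 < alloy 2.
With alloy 2 < alloy 9: alloy 8 < alloy 4 < alloy 2 < alloy 9.
With alloy 9 < alloy 5: alloy 8 < alloy 4 < alloy 2 < alloy 9 < alloy 5.
Then alloy 5 < alloy 10 extends the chain to alloy 10.
With alloy 10 < alloy 15: alloy 8 < alloy 4 < alloy 2 < alloy 9 < alloy 5 < alloy 10 < alloy 15.
So alloy 8 < alloy 15; alloy 15 is the higher of the two.

alloy 15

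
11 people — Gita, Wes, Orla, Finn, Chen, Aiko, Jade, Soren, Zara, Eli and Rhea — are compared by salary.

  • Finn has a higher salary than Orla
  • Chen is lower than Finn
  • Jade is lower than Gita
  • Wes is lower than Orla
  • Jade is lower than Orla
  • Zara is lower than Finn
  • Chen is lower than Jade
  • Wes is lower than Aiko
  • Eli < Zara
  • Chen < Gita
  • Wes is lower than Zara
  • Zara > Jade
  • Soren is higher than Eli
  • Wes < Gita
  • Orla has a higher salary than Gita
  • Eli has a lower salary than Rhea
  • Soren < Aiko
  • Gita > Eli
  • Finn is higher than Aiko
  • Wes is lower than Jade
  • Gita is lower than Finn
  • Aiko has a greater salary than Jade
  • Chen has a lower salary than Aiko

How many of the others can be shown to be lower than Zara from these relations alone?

4

The elements the relations force below Zara are Wes, Eli, Chen, Jade — no chain reaches any other.
That is 4.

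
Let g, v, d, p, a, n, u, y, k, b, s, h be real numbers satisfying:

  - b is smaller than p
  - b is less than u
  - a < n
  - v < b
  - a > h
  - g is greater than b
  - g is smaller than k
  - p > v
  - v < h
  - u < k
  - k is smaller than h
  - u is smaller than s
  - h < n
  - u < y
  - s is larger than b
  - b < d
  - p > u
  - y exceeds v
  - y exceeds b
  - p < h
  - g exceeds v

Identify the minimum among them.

v

b is not least since v < b; u is not least since b < u; y is not least since b < y; d is not least since b < d; p is not least since v < p; g is not least since b < g; k is not least since u < k; s is not least since u < s; h is not least since p < h; a is not least since h < a; n is not least since h < n.
Only v has nothing below it, so v is the minimum.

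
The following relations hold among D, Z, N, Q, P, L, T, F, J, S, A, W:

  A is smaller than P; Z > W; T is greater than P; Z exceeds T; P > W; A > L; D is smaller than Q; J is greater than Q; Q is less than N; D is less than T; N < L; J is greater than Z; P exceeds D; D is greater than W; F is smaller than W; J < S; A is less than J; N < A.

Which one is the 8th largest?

N

Chaining the given pairs: F < W < D < Q < N < L < A < P < T < Z < J < S.
Counting 8 from the largest end gives N.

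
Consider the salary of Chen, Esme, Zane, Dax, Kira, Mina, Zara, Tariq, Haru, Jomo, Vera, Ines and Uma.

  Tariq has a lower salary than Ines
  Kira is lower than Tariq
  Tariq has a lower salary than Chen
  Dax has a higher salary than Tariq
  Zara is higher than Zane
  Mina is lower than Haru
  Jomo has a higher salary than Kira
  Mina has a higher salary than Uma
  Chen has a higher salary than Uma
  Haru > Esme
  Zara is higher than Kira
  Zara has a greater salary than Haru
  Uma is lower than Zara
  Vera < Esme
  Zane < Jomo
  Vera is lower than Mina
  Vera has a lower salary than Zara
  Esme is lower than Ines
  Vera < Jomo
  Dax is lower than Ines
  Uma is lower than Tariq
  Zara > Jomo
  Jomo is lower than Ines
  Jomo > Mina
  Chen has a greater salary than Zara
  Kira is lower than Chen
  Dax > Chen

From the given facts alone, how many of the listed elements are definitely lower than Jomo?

5

The elements the relations force below Jomo are Vera, Zane, Uma, Mina, Kira — no chain reaches any other.
That is 5.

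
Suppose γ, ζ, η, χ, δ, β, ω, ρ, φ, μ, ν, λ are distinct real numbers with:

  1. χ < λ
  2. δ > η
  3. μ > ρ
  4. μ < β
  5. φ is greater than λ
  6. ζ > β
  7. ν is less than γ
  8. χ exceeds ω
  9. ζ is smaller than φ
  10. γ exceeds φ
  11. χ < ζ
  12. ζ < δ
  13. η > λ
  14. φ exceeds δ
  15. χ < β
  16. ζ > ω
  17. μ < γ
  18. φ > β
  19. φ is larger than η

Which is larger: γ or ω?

γ

ω < χ < λ < η < δ < φ < γ, by transitivity through χ, λ, η, δ, φ.
So ω < γ; γ is the larger of the two.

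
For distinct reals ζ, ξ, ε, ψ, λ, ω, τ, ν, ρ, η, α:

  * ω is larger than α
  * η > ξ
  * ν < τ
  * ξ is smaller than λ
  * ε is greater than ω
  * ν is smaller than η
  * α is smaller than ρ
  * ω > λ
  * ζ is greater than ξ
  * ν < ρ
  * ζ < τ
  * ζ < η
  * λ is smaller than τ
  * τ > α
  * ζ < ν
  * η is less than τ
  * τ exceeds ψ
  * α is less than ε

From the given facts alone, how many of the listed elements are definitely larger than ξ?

8

The elements the relations force above ξ are λ, ζ, ν, η, ρ, τ, ω, ε — no chain reaches any other.
That is 8.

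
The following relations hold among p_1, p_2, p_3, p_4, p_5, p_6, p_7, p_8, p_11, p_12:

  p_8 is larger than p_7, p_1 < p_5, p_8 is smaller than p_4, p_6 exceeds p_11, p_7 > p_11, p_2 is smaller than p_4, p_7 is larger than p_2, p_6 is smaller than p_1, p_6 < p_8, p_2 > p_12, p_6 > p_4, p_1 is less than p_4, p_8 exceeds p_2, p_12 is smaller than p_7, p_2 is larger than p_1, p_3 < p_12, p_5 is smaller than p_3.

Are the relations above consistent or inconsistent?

We have p_4 < p_6 stated directly, yet also p_6 < p_1 < p_5 < p_3 < p_12 < p_2 < p_7 < p_8 < p_4 by chaining the others — so p_6 < p_4. Contradiction.

inconsistent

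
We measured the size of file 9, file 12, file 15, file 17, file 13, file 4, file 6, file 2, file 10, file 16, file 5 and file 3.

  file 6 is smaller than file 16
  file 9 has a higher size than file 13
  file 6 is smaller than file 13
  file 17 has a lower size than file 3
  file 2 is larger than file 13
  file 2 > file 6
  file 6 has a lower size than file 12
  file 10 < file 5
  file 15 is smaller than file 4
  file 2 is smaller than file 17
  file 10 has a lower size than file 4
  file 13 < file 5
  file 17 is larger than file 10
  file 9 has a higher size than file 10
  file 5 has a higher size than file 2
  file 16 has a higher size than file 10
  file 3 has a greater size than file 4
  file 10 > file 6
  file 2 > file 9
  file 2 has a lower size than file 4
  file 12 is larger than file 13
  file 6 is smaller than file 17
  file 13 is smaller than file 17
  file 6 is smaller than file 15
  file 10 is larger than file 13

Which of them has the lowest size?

file 15 is not least since file 6 < file 15; file 13 is not least since file 6 < file 13; file 10 is not least since file 6 < file 10; file 9 is not least since file 10 < file 9; file 12 is not least since file 6 < file 12; file 2 is not least since file 9 < file 2; file 4 is not least since file 10 < file 4; file 5 is not least since file 13 < file 5; file 17 is not least since file 10 < file 17; file 16 is not least since file 10 < file 16; file 3 is not least since file 17 < file 3.
Only file 6 has nothing below it, so file 6 is the lowest size.

file 6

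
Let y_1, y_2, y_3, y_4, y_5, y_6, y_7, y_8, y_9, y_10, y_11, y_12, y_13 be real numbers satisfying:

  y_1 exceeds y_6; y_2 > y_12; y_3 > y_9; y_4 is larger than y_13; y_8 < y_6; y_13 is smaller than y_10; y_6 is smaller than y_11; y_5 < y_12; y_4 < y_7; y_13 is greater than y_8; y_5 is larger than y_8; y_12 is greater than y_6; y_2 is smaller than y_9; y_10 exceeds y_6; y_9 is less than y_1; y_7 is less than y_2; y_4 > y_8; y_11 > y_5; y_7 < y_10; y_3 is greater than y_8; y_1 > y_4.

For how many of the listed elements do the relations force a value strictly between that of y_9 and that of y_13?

Chaining upward from y_13 reaches: y_4, y_7, y_10, y_2, y_1, y_3.
Chaining downward from y_9 reaches: y_8, y_6, y_4, y_7, y_5, y_12, y_2.
Strictly between y_13 and y_9 are those in both lists: y_4, y_7, y_2 — 3 elements.

3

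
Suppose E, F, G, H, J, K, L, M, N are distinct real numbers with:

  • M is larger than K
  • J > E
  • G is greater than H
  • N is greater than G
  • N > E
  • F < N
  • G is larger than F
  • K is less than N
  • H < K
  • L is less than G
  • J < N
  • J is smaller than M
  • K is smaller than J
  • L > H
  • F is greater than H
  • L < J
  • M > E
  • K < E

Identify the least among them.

Chaining upward from H: directly above it, F, L, K, G; then E, J, M, N.
That covers every other element, and nothing is given below H, so H is the least.

H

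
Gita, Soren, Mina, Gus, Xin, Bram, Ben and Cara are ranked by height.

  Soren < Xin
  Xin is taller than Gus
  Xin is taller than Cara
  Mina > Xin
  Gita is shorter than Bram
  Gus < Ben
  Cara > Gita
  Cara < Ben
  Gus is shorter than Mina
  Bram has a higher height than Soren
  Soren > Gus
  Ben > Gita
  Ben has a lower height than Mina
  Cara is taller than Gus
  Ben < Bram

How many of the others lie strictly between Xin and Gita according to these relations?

The relations place Gita below Xin. An element lies strictly between them when it is forced above Gita and also forced below Xin.
Above Gita: {Cara, Ben, Bram, Mina}. Below Xin: {Gus, Cara, Soren}.
Intersection: {Cara} — 1.

1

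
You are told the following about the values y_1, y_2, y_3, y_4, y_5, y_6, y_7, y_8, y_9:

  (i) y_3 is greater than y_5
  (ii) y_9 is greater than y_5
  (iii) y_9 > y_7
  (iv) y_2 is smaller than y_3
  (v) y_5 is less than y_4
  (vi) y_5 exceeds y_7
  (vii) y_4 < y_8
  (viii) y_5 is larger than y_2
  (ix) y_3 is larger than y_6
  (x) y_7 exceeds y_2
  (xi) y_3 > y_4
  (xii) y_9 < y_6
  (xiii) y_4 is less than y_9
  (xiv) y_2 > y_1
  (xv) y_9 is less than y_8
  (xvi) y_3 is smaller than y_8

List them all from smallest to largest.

The consecutive links are each given: y_1 < y_2; y_2 < y_7; y_7 < y_5; y_5 < y_4; y_4 < y_9; y_9 < y_6; y_6 < y_3; y_3 < y_8.

y_1 < y_2 < y_7 < y_5 < y_4 < y_9 < y_6 < y_3 < y_8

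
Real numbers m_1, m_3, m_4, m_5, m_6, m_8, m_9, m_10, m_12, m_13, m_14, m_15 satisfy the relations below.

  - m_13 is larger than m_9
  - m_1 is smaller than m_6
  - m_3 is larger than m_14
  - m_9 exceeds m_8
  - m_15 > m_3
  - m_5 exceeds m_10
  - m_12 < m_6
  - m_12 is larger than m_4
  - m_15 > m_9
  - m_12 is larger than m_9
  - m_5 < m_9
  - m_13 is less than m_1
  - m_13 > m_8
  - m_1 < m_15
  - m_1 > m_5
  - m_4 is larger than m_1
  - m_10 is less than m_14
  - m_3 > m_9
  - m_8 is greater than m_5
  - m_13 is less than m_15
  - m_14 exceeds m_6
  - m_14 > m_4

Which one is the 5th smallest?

m_13

Piecing the relations together gives one ordering: m_10 < m_5 < m_8 < m_9 < m_13 < m_1 < m_4 < m_12 < m_6 < m_14 < m_3 < m_15.
The 5th smallest is m_13.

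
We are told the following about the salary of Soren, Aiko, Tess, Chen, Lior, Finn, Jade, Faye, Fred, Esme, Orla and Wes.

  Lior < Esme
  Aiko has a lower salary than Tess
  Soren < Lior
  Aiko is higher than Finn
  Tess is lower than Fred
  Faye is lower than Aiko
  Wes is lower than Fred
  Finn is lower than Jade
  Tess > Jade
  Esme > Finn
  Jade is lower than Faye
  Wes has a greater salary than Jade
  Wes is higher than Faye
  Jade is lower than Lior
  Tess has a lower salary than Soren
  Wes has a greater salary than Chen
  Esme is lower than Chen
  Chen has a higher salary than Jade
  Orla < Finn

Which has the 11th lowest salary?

Piecing the relations together gives one ordering: Orla < Finn < Jade < Faye < Aiko < Tess < Soren < Lior < Esme < Chen < Wes < Fred.
The 11th smallest is Wes.

Wes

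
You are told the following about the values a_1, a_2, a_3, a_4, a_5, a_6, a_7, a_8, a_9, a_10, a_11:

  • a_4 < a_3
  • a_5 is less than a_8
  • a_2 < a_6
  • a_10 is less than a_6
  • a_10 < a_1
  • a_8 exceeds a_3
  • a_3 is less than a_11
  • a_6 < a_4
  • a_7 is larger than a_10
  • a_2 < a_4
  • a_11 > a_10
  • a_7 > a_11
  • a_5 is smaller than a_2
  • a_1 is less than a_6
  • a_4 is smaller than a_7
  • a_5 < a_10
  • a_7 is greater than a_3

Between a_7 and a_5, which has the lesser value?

a_5

Chaining the given relations: a_5 < a_10 < a_1 < a_6 < a_4 < a_3 < a_11 < a_7.
So a_5 < a_7; a_5 is the smaller of the two.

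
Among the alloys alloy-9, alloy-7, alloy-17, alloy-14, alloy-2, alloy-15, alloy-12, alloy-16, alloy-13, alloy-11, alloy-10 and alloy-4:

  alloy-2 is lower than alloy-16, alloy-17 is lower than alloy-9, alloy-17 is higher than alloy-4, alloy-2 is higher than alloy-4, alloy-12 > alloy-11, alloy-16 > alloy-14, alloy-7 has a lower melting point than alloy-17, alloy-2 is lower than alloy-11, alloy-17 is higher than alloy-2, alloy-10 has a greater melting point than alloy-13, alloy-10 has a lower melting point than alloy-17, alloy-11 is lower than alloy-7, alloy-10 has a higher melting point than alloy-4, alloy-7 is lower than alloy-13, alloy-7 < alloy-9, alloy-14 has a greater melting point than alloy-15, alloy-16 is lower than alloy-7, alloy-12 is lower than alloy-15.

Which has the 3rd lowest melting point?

alloy-11

The consecutive relations fix a unique order: alloy-4 < alloy-2 < alloy-11 < alloy-12 < alloy-15 < alloy-14 < alloy-16 < alloy-7 < alloy-13 < alloy-10 < alloy-17 < alloy-9.
Counting 3 from the smallest end gives alloy-11.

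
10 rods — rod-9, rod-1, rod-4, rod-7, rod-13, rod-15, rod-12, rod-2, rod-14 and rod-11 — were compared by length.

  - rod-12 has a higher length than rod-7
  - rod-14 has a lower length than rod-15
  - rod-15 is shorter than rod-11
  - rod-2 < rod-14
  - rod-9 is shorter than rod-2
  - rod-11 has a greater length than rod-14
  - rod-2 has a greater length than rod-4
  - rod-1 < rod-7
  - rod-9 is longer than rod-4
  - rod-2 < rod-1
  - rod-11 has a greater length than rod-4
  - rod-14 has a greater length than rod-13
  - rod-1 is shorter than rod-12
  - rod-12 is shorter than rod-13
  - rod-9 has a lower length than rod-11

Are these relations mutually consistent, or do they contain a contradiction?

consistent

Every relation is compatible with rod-4 < rod-9 < rod-2 < rod-1 < rod-7 < rod-12 < rod-13 < rod-14 < rod-15 < rod-11; the set is consistent.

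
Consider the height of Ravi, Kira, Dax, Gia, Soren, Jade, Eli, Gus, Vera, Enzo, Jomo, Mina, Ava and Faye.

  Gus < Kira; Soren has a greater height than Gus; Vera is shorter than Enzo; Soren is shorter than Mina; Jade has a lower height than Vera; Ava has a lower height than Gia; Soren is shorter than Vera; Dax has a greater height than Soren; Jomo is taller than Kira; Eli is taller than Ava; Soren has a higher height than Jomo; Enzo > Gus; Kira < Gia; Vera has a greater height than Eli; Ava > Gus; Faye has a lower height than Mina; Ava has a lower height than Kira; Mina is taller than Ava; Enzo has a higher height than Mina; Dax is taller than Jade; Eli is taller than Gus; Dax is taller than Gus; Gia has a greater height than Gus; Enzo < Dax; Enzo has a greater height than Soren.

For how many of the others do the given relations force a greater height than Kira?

7

The elements the relations force above Kira are Jomo, Gia, Soren, Vera, Mina, Enzo, Dax — no chain reaches any other.
That is 7.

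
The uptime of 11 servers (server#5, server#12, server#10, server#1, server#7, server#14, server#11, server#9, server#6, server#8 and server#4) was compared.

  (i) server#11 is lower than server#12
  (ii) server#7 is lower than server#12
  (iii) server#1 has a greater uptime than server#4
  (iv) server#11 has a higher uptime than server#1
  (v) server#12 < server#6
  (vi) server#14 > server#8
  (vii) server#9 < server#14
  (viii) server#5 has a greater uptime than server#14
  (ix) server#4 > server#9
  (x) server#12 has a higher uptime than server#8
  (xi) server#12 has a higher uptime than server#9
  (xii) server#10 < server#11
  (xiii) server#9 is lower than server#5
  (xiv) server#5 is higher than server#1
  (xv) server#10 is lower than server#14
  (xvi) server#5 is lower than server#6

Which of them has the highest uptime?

server#6

server#9 is not greatest since server#9 < server#14; server#10 is not greatest since server#10 < server#11; server#4 is not greatest since server#4 < server#1; server#8 is not greatest since server#8 < server#14; server#1 is not greatest since server#1 < server#11; server#11 is not greatest since server#11 < server#12; server#7 is not greatest since server#7 < server#12; server#14 is not greatest since server#14 < server#5; server#5 is not greatest since server#5 < server#6; server#12 is not greatest since server#12 < server#6.
Only server#6 has nothing above it, so server#6 is the highest uptime.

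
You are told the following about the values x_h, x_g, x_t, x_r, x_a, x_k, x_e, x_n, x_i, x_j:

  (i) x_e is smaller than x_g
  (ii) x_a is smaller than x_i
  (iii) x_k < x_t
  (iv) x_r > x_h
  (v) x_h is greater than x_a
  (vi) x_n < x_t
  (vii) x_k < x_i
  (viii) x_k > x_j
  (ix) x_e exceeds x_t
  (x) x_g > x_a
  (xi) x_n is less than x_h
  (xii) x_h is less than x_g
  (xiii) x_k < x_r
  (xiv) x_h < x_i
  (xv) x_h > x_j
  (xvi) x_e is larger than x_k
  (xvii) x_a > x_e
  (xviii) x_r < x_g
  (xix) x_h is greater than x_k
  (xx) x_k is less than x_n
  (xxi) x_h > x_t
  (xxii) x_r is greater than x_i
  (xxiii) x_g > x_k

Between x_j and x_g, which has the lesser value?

x_j < x_k and x_k < x_n give x_j < x_n.
With x_n < x_t: x_j < x_k < x_n < x_t.
With x_t < x_e: x_j < x_k < x_n < x_t < x_e.
With x_e < x_a: x_j < x_k < x_n < x_t < x_e < x_a.
Then x_a < x_h extends the chain to x_h.
Then x_h < x_i extends the chain to x_i.
Then x_i < x_r extends the chain to x_r.
Then x_r < x_g extends the chain to x_g.
So x_j < x_g; x_j is the smaller of the two.

x_j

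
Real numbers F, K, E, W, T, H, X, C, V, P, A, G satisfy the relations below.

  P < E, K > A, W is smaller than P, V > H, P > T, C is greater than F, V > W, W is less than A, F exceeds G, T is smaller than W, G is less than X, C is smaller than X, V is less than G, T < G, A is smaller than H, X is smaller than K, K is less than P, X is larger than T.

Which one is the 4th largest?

X

The consecutive relations fix a unique order: T < W < A < H < V < G < F < C < X < K < P < E.
Counting 4 from the largest end gives X.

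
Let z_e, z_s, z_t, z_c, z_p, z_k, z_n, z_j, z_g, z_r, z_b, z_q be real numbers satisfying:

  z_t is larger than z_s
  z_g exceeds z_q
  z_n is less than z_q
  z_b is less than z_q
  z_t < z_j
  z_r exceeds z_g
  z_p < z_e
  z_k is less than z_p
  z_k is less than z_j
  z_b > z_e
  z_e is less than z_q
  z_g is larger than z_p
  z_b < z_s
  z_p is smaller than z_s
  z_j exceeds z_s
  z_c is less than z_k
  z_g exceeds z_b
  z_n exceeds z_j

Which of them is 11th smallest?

z_g

Piecing the relations together gives one ordering: z_c < z_k < z_p < z_e < z_b < z_s < z_t < z_j < z_n < z_q < z_g < z_r.
The 11th smallest is z_g.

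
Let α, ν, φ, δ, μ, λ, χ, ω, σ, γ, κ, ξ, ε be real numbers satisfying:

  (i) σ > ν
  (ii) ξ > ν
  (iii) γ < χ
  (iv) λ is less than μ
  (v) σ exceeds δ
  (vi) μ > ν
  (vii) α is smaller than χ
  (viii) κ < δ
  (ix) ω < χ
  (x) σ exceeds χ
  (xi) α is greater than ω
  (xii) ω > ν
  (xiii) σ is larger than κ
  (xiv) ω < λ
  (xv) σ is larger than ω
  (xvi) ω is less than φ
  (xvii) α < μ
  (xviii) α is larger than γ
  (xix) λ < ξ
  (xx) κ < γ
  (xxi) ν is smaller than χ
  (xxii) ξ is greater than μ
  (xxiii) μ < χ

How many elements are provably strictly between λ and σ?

Chaining upward from λ reaches: μ, χ, ξ.
Chaining downward from σ reaches: κ, γ, ν, ω, δ, α, μ, χ.
Strictly between λ and σ are those in both lists: μ, χ — 2 elements.

2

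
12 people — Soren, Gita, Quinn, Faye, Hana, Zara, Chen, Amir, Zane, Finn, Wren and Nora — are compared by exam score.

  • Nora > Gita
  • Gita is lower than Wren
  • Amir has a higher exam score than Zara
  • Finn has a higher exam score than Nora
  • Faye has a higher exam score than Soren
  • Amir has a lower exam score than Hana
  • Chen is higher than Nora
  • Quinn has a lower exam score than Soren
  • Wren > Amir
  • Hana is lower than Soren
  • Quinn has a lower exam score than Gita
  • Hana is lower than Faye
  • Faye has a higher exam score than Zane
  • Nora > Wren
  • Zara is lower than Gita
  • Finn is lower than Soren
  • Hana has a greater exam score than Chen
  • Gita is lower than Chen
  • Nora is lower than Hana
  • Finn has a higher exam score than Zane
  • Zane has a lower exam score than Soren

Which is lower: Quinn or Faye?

Quinn < Gita and Gita < Wren give Quinn < Wren.
Then Wren < Nora extends the chain to Nora.
With Nora < Chen: Quinn < Gita < Wren < Nora < Chen.
With Chen < Hana: Quinn < Gita < Wren < Nora < Chen < Hana.
With Hana < Faye: Quinn < Gita < Wren < Nora < Chen < Hana < Faye.
So Quinn < Faye; Quinn is the lower of the two.

Quinn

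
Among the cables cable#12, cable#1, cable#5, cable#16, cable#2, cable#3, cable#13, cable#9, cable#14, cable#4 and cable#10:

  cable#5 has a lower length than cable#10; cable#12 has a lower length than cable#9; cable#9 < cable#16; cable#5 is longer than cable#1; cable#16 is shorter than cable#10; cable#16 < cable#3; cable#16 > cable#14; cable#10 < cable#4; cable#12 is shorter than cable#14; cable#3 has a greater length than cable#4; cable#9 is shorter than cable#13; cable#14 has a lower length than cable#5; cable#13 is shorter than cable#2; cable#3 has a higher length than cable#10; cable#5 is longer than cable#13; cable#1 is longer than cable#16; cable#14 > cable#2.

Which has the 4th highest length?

The consecutive relations fix a unique order: cable#12 < cable#9 < cable#13 < cable#2 < cable#14 < cable#16 < cable#1 < cable#5 < cable#10 < cable#4 < cable#3.
Counting 4 from the largest end gives cable#5.

cable#5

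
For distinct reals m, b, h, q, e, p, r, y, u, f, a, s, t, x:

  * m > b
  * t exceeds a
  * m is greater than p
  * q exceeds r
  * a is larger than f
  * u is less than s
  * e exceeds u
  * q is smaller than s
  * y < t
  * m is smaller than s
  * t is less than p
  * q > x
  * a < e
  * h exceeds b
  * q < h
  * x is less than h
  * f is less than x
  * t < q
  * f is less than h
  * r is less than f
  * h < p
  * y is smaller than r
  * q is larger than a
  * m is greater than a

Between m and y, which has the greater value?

The relevant relations are y < r; r < f; f < a; a < q; q < h; h < p; p < m.
Together: y < r < f < a < q < h < p < m.
So y < m; m is the larger of the two.

m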